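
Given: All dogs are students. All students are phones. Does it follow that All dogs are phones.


Premise 1: All dogs are students.
Premise 2: All students are phones.
Conclusion: All dogs are phones.
Barbara syllogism (AAA-1): All A are B, All B are C → All A are C.
Middle term (students) distributed in premise 2.

Valid


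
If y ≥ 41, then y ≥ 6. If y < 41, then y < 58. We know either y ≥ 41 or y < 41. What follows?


Constructive dilemma: (P → Q) ∧ (R → S), P ∨ R ⊢ Q ∨ S
Premise 1: y ≥ 41 → y ≥ 6
Premise 2: y < 41 → y < 58
Premise 3: y ≥ 41 ∨ y < 41
Case 1: Assuming y ≥ 41, then by Premise 1, y ≥ 6.
Case 2: Assuming y < 41, then by Premise 2, y < 58.
Since one of y ≥ 41 or y < 41 must hold, we get y ≥ 6 or y < 58.

y ≥ 6 or y < 58.


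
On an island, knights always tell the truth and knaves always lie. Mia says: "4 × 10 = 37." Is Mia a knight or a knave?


Statement: "4 × 10 = 37."
Actual: 4 × 10 = 40
Claimed: 37
Statement is FALSE → Mia lies → Knave

Knave


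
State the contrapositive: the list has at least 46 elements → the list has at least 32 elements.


Original: If the list has at least 46 elements, then the list has at least 32 elements
Contrapositive: If ¬Q, then ¬P
Negate Q: not (the list has at least 32 elements)
Negate P: not (the list has at least 46 elements)

If not (the list has at least 32 elements), then not (the list has at least 46 elements).


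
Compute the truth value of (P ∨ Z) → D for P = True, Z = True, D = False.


P = True, Z = True, D = False
Step 1: P ∨ Z = True OR True = True
Step 2: (True) → D: false only when antecedent=True and D=False.
Result: False

False


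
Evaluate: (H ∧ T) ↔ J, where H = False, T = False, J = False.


H = False, T = False, J = False
Step 1: H ∧ T = False AND False = False
Step 2: (False) ↔ J: true when both sides have same truth value.
Result: False ↔ False = True

True


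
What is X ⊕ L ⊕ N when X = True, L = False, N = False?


X = True, L = False, N = False
Step 1: X ⊕ L = True XOR False = True
Step 2: True ⊕ N = True XOR False = True
XOR is true when an odd number of operands are true.

True


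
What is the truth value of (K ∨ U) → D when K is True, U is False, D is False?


K = True, U = False, D = False
Step 1: K ∨ U = True OR False = True
Step 2: (True) → D: false only when antecedent=True and D=False.
Result: False

False


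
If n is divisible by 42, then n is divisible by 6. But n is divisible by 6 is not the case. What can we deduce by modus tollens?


Modus tollens: P → Q, ¬Q ⊢ ¬P
P: n is divisible by 42
Q: n is divisible by 6
We have P → Q and Q is false.
By modus tollens, P must be false.

It is not the case that n is divisible by 42


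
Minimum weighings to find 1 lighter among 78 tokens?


Each weighing has 3 outcomes (left heavy / balance / right heavy), so k weighings distinguish at most 3^k cases; splitting into three near-equal groups achieves this.
Need 3^k ≥ 78: 3^3 = 27 < 78 ≤ 3^4 = 81
k = ⌈log₃(78)⌉ = 4

4


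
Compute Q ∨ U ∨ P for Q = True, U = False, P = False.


Q = True, U = False, P = False
Step 1: Q ∨ U = True OR False = True
Step 2: True ∨ P = True OR False = True
OR is true when at least one operand is true.

True


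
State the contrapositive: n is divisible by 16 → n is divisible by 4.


Original: If n is divisible by 16, then n is divisible by 4
Contrapositive: If ¬Q, then ¬P
Negate Q: not (n is divisible by 4)
Negate P: not (n is divisible by 16)

If not (n is divisible by 4), then not (n is divisible by 16).


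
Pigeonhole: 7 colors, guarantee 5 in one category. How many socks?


Pigeonhole: to guarantee k in one of n categories, need (k-1)×n + 1.
k = 5, n = 7
Minimum = (5-1) × 7 + 1 = 4 × 7 + 1

29


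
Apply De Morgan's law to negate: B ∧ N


De Morgan's law: ¬(P ∧ Q) ≡ ¬P ∨ ¬Q
¬(B ∧ N) = ¬B ∨ ¬N

¬B ∨ ¬N


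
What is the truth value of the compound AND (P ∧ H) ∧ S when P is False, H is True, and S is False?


P = False, H = True, S = False
Step 1: P ∧ H = False AND True = False
Step 2: False ∧ S = False AND False = False
AND is true only when ALL operands are true.

False


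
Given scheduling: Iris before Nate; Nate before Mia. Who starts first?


Constraints: Iris before Nate; Nate before Mia
The first task can have nothing scheduled before it, so it must never appear on the right of a 'before'.
Tasks appearing after some 'before': Nate, Mia.
The only task not in that list is Iris → it is first.

Iris


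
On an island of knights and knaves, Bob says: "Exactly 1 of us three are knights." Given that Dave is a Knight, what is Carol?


Bob claims exactly 1 knights among Bob, Dave, Carol.
Given: Dave is a Knight.

Case 1: Bob is a Knight (tells truth)
  Then exactly 1 of the three are knights.
  Counting Bob, Dave: 2 knight(s) so far. Need -1 more → impossible.
Case 2: Bob is a Knave (lies)
  Then the count is NOT 1.
  If Carol = Knave, count = 1 = 1 → claim would be true, contradicts lie.
  If Carol = Knight, count = 2 ≠ 1 → lie confirmed ✓

Carol is a Knight.

Knight


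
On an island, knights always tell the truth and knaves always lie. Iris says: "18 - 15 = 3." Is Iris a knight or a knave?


Statement: "18 - 15 = 3."
Actual: 18 - 15 = 3
Claimed: 3
Statement is TRUE → Iris tells the truth → Knight

Knight


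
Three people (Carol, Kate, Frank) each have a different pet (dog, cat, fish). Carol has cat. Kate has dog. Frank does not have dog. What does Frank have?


From clues:
  Kate → dog
  Carol → cat
By elimination, Frank gets the remaining.

fish


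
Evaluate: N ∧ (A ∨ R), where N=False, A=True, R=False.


N = False, A = True, R = False
Expression: N ∧ (A ∨ R)
Step 1: A ∨ R = True OR False = True
Step 2: N ∧ (True) = False AND True = False

False


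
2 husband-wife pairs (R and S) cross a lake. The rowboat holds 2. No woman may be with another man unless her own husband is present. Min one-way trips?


Label couples R and S.
1. WR+WS → (far: WR,WS; near: HR,HS)
2. WR ←   (far: WS; near: HR,HS,WR)
3. HR+HS → (far: HR,HS,WS; near: WR)
4. HR ←   (far: HS,WS; near: HR,WR)  — HR returns, since WR is alone on near bank
5. HR+WR → (far: all four; near: empty)
Every state respects the constraint.
Minimum trips = 5

5


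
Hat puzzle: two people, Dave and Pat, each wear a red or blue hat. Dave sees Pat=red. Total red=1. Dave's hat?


Total red = 1, Pat = red
Red accounted for: 1
Remaining for Dave: 0
Dave's hat is blue.

blue


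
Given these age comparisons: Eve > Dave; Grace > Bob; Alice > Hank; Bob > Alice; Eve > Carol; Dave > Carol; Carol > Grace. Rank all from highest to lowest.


Constraints: Eve > Dave; Grace > Bob; Alice > Hank; Bob > Alice; Eve > Carol; Dave > Carol; Carol > Grace
Method: at each step, the next-highest is the one remaining person who never appears on the smaller side of a constraint between remaining people.
  Step 1: remaining {Alice, Dave, Eve, Hank, Grace, Bob, Carol}; on the smaller side: {Alice, Dave, Hank, Grace, Bob, Carol} → Eve is next (Eve > Dave; Eve > Carol).
  Step 2: remaining {Alice, Dave, Hank, Grace, Bob, Carol}; on the smaller side: {Alice, Hank, Grace, Bob, Carol} → Dave is next (Dave > Carol).
  Step 3: remaining {Alice, Hank, Grace, Bob, Carol}; on the smaller side: {Alice, Hank, Grace, Bob} → Carol is next (Carol > Grace).
  Step 4: remaining {Alice, Hank, Grace, Bob}; on the smaller side: {Alice, Hank, Bob} → Grace is next (Grace > Bob).
  Step 5: remaining {Alice, Hank, Bob}; on the smaller side: {Alice, Hank} → Bob is next (Bob > Alice).
  Step 6: remaining {Alice, Hank}; on the smaller side: {Hank} → Alice is next (Alice > Hank).
  Step 7: only Hank remains → lowest.
Final ranking (highest to lowest):

Eve > Dave > Carol > Grace > Bob > Alice > Hank


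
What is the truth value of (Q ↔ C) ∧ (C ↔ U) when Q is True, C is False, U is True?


Q = True, C = False, U = True
Step 1: Q ↔ C is true when Q and C have the same value. Result: False
Step 2: C ↔ U is true when C and U have the same value. Result: False
Step 3: False ∧ False = False

False


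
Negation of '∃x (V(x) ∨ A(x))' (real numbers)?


Original: ∃x (V(x) ∨ A(x))
Rule: ¬∀→∃, ¬∃→∀, negate predicate.
Negation: ∀x (¬V(x) ∧ ¬A(x))

∀x (¬V(x) ∧ ¬A(x))


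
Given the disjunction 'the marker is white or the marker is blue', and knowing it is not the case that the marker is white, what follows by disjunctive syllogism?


Disjunctive syllogism: P ∨ Q, ¬P ⊢ Q
Disjunction: the marker is white ∨ the marker is blue
We know it is not the case that the marker is white.
By disjunctive syllogism, the other disjunct must be true.

The marker is blue


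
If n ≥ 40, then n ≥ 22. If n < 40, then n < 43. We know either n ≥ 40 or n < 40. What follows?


Constructive dilemma: (P → Q) ∧ (R → S), P ∨ R ⊢ Q ∨ S
Premise 1: n ≥ 40 → n ≥ 22
Premise 2: n < 40 → n < 43
Premise 3: n ≥ 40 ∨ n < 40
Case 1: Assuming n ≥ 40, then by Premise 1, n ≥ 22.
Case 2: Assuming n < 40, then by Premise 2, n < 43.
Since one of n ≥ 40 or n < 40 must hold, we get n ≥ 22 or n < 43.

n ≥ 22 or n < 43.


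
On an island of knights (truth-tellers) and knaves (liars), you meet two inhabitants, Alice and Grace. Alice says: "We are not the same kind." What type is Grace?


Alice says: "We are not the same kind."
Case 1: Alice is a Knight (truth-teller)
  Statement is true → they ARE different → Grace is a Knave
Case 2: Alice is a Knave (liar)
  Statement is false → they are NOT different → Grace is a Knave
In both cases, Grace is a Knave.

Knave


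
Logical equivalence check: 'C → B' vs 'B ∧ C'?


Expression 1: C → B
Expression 2: B ∧ C
Truth table (C B | Expr1 Expr2):
  T T |   T     T
  T F |   F     F
  F T |   T     F   ← differ
  F F |   T     F   ← differ
Counterexample: C=F, B=T gives Expr1 = T but Expr2 = F, so the expressions are NOT logically equivalent.

No


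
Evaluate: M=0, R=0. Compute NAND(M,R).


M AND R = 0
NOT(0) = 1

1


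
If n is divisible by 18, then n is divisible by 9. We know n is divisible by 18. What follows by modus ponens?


Modus ponens: P → Q, P ⊢ Q
P: n is divisible by 18
Q: n is divisible by 9
We have P → Q and P is true.
By modus ponens, Q must be true.

n is divisible by 9


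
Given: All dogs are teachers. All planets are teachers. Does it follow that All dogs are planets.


Premise 1: All dogs are teachers.
Premise 2: All planets are teachers.
Conclusion: All dogs are planets.
Fallacy: undistributed middle. teachers is predicate in both.
Counterexample: dogs and planets could be disjoint subsets of teachers.

Invalid


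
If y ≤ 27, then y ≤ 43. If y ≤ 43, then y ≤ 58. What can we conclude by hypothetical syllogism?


Hypothetical syllogism: P → Q, Q → R ⊢ P → R
Premise 1: y ≤ 27 → y ≤ 43
Premise 2: y ≤ 43 → y ≤ 58
Chain the implications: the middle term (y ≤ 43) links the two.
Conclusion: If y ≤ 27, then y ≤ 58.

If y ≤ 27, then y ≤ 58.


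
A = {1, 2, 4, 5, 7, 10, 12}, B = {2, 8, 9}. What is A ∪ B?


A = {1, 2, 4, 5, 7, 10, 12}
B = {2, 8, 9}
Operation: union
All elements combined: 1, 2, 4, 5, 7, 8, 9, 10, 12

{1, 2, 4, 5, 7, 8, 9, 10, 12}


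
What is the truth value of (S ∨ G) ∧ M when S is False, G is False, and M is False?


S = False, G = False, M = False
Step 1: S ∨ G = False OR False = False
Step 2: False ∧ M = False AND False = False
OR is true when at least one operand is true; AND requires both.

False


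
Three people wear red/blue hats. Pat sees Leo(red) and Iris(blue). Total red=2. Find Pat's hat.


Total red = 2, seen red = 1
Own red = 2 - 1 = 1
Pat's hat is red.

red


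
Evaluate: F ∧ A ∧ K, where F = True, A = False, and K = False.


F = True, A = False, K = False
Step 1: F ∧ A = True AND False = False
Step 2: (False) ∧ K = (False) AND False = False
AND is true only when ALL operands are true.

False


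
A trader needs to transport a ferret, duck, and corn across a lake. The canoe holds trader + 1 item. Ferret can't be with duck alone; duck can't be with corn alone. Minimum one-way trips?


1. trader+duck → 2. trader ← 3. trader+ferret → 4. trader+duck ← 5. trader+corn → 6. trader ← 7. trader+duck →
Minimum trips = 7

7


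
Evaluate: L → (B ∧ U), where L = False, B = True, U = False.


L = False, B = True, U = False
Step 1: B ∧ U = True AND False = False
Step 2: L → (False): false only when L=True and consequent=False.
Result: True

True


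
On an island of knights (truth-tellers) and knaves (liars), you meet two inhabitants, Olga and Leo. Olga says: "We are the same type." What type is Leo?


Olga says: "We are the same type."
Case 1: Olga is a Knight (truth-teller)
  Statement is true → they ARE the same → Leo is also a Knight
Case 2: Olga is a Knave (liar)
  Statement is false → they are NOT the same → Leo is a Knight
In both cases, Leo is a Knight.

Knight


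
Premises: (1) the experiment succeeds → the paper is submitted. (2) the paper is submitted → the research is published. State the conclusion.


Hypothetical syllogism: P → Q, Q → R ⊢ P → R
Premise 1: the experiment succeeds → the paper is submitted
Premise 2: the paper is submitted → the research is published
Chain the implications: the middle term (the paper is submitted) links the two.
Conclusion: If the experiment succeeds, then the research is published.

If the experiment succeeds, then the research is published.


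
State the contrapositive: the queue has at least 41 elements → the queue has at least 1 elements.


Original: If the queue has at least 41 elements, then the queue has at least 1 elements
Contrapositive: If ¬Q, then ¬P
Negate Q: not (the queue has at least 1 elements)
Negate P: not (the queue has at least 41 elements)

If not (the queue has at least 1 elements), then not (the queue has at least 41 elements).


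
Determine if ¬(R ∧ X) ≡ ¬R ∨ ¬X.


Expression 1: ¬(R ∧ X)
Expression 2: ¬R ∨ ¬X
Truth table (R X | Expr1 Expr2):
  T T |   F     F
  T F |   T     T
  F T |   T     T
  F F |   T     T
All 4 rows agree, so the expressions are logically equivalent.

Yes


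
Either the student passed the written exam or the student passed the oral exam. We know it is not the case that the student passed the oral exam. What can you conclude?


Disjunctive syllogism: P ∨ Q, ¬P ⊢ Q
Disjunction: the student passed the written exam ∨ the student passed the oral exam
We know it is not the case that the student passed the oral exam.
By disjunctive syllogism, the other disjunct must be true.

The student passed the written exam


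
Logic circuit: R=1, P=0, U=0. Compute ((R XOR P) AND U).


R XOR P = 1^0 = 1
1 AND 0 = 0

0


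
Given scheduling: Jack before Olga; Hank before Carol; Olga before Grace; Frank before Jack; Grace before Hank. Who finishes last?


Constraints: Jack before Olga; Hank before Carol; Olga before Grace; Frank before Jack; Grace before Hank
The last task can have nothing scheduled after it, so it must never appear on the left of a 'before'.
Tasks appearing before some other task: Jack, Hank, Olga, Frank, Grace.
The only task not in that list is Carol → it is last.

Carol


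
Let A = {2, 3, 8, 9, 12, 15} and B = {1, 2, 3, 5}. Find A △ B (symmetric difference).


A = {2, 3, 8, 9, 12, 15}
B = {1, 2, 3, 5}
Operation: symmetric difference
In A only: [8, 9, 12, 15], in B only: [1, 5]

{1, 5, 8, 9, 12, 15}


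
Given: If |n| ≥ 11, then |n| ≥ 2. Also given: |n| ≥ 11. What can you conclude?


Modus ponens: P → Q, P ⊢ Q
P: |n| ≥ 11
Q: |n| ≥ 2
We have P → Q and P is true.
By modus ponens, Q must be true.

|n| ≥ 2


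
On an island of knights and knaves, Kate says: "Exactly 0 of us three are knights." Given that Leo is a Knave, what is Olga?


Kate claims exactly 0 knights among Kate, Leo, Olga.
Given: Leo is a Knave.

Case 1: Kate is a Knight (tells truth)
  Then exactly 0 of the three are knights.
  Counting Kate, Leo: 1 knight(s) so far. Need -1 more → impossible.
Case 2: Kate is a Knave (lies)
  Then the count is NOT 0.
  If Olga = Knave, count = 0 = 0 → claim would be true, contradicts lie.
  If Olga = Knight, count = 1 ≠ 0 → lie confirmed ✓

Olga is a Knight.

Knight


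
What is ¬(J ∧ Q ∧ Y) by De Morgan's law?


De Morgan's law: ¬(P ∧ Q ∧ R) ≡ ¬P ∨ ¬Q ∨ ¬R
¬(J ∧ Q ∧ Y) = ¬J ∨ ¬Q ∨ ¬Y

¬J ∨ ¬Q ∨ ¬Y


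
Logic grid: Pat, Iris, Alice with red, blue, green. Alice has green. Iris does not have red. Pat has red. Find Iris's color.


From clues:
  Alice → green
  Pat → red
By elimination, Iris gets the remaining.

blue


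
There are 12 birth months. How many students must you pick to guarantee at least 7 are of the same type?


Pigeonhole: to guarantee k in one of n categories, need (k-1)×n + 1.
k = 7, n = 12
Minimum = (7-1) × 12 + 1 = 6 × 12 + 1

73


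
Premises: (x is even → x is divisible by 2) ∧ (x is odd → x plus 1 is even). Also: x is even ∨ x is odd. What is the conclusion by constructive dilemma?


Constructive dilemma: (P → Q) ∧ (R → S), P ∨ R ⊢ Q ∨ S
Premise 1: x is even → x is divisible by 2
Premise 2: x is odd → x plus 1 is even
Premise 3: x is even ∨ x is odd
Case 1: Assuming x is even, then by Premise 1, x is divisible by 2.
Case 2: Assuming x is odd, then by Premise 2, x plus 1 is even.
Since one of x is even or x is odd must hold, we get x is divisible by 2 or x plus 1 is even.

x is divisible by 2 or x plus 1 is even.


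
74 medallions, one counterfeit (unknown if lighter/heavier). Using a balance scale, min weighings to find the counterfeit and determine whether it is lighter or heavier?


Let n = 74. 148 possibilities (n medallions × lighter/heavier); each weighing has 3 outcomes.
Bound for k weighings: say the first weighing puts j medallions on each pan. If it tips, the 2j weighed medallions remain suspects (each with a known direction) and k-1 weighings give 3^(k-1) outcomes; 3^(k-1) is odd, so 2j ≤ 3^(k-1) - 1. If it balances, the n - 2j unweighed medallions remain with direction unknown: 2(n - 2j) ≤ 3^(k-1) - 1 by the same parity argument. Adding, n ≤ (3^(k-1) - 1) + (3^(k-1) - 1)/2 = (3^k - 3)/2, and the classical three-group strategy achieves this (3 medallions in 2 weighings, 12 in 3, 39 in 4, 120 in 5).
So we need the smallest k with (3^k - 3)/2 ≥ 74.
k = 4: (3^4 - 3)/2 = 39 < 74 ✗
k = 5: (3^5 - 3)/2 = 120 ≥ 74 ✓

5


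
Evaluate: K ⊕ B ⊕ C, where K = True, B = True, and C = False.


K = True, B = True, C = False
Step 1: K ⊕ B = True XOR True = False
Step 2: False ⊕ C = False XOR False = False
XOR is true when an odd number of operands are true.

False


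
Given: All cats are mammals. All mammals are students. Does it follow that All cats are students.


Premise 1: All cats are mammals.
Premise 2: All mammals are students.
Conclusion: All cats are students.
Barbara syllogism (AAA-1): All A are B, All B are C → All A are C.
Middle term (mammals) distributed in premise 2.

Valid


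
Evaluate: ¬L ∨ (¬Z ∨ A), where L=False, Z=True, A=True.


L = False, Z = True, A = True
Expression: ¬L ∨ (¬Z ∨ A)
Step 1: ¬Z = NOT True = False
Step 2: ¬Z ∨ A = False OR True = True
Step 3: ¬L = NOT False = True
Step 4: (True) ∨ (True) = True OR True = True

True


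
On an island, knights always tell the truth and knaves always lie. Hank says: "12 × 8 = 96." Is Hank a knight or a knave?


Statement: "12 × 8 = 96."
Actual: 12 × 8 = 96
Claimed: 96
Statement is TRUE → Hank tells the truth → Knight

Knight


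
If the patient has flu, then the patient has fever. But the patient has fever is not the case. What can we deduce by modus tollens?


Modus tollens: P → Q, ¬Q ⊢ ¬P
P: the patient has flu
Q: the patient has fever
We have P → Q and Q is false.
By modus tollens, P must be false.

It is not the case that the patient has flu


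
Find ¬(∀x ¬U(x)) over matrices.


Original: ∀x ¬U(x)
Rule: ¬∀→∃, ¬∃→∀, negate predicate.
Negation: ∃x U(x)

∃x U(x)


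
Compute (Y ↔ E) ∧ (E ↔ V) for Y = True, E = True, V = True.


Y = True, E = True, V = True
Step 1: Y ↔ E is true when Y and E have the same value. Result: True
Step 2: E ↔ V is true when E and V have the same value. Result: True
Step 3: True ∧ True = True

True


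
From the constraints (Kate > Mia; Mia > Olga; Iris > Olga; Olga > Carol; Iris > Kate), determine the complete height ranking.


Constraints: Kate > Mia; Mia > Olga; Iris > Olga; Olga > Carol; Iris > Kate
Method: at each step, the next-highest is the one remaining person who never appears on the smaller side of a constraint between remaining people.
  Step 1: remaining {Mia, Iris, Kate, Carol, Olga}; on the smaller side: {Mia, Kate, Carol, Olga} → Iris is next (Iris > Olga; Iris > Kate).
  Step 2: remaining {Mia, Kate, Carol, Olga}; on the smaller side: {Mia, Carol, Olga} → Kate is next (Kate > Mia).
  Step 3: remaining {Mia, Carol, Olga}; on the smaller side: {Carol, Olga} → Mia is next (Mia > Olga).
  Step 4: remaining {Carol, Olga}; on the smaller side: {Carol} → Olga is next (Olga > Carol).
  Step 5: only Carol remains → lowest.
Final ranking (highest to lowest):

Iris > Kate > Mia > Olga > Carol


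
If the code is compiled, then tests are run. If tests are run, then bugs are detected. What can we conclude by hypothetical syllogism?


Hypothetical syllogism: P → Q, Q → R ⊢ P → R
Premise 1: the code is compiled → tests are run
Premise 2: tests are run → bugs are detected
Chain the implications: the middle term (tests are run) links the two.
Conclusion: If the code is compiled, then bugs are detected.

If the code is compiled, then bugs are detected.


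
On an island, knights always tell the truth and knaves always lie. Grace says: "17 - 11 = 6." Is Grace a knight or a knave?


Statement: "17 - 11 = 6."
Actual: 17 - 11 = 6
Claimed: 6
Statement is TRUE → Grace tells the truth → Knight

Knight


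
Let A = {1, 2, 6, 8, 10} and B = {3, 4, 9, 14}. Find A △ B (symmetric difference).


A = {1, 2, 6, 8, 10}
B = {3, 4, 9, 14}
Operation: symmetric difference
In A only: [1, 2, 6, 8, 10], in B only: [3, 4, 9, 14]

{1, 2, 3, 4, 6, 8, 9, 10, 14}


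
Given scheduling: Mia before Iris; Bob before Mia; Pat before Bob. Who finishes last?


Constraints: Mia before Iris; Bob before Mia; Pat before Bob
The last task can have nothing scheduled after it, so it must never appear on the left of a 'before'.
Tasks appearing before some other task: Mia, Bob, Pat.
The only task not in that list is Iris → it is last.

Iris


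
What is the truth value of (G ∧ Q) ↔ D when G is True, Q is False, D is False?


G = True, Q = False, D = False
Step 1: G ∧ Q = True AND False = False
Step 2: (False) ↔ D: true when both sides have same truth value.
Result: False ↔ False = True

True


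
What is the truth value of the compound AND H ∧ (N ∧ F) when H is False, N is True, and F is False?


H = False, N = True, F = False
Step 1: N ∧ F = True AND False = False
Step 2: H ∧ False = False AND False = False
AND is true only when ALL operands are true.

False


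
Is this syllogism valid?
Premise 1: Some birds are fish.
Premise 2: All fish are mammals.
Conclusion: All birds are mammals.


Premise 1: Some birds are fish.
Premise 2: All fish are mammals.
Conclusion: All birds are mammals.
Fallacy: illicit minor. The minor term (birds) is distributed in the conclusion ('All birds ...') but undistributed in its premise ('Some birds are fish' doesn't cover all birds).
Only 'Some birds are mammals' follows, not 'All'.

Invalid


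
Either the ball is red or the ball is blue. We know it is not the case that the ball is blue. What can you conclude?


Disjunctive syllogism: P ∨ Q, ¬P ⊢ Q
Disjunction: the ball is red ∨ the ball is blue
We know it is not the case that the ball is blue.
By disjunctive syllogism, the other disjunct must be true.

The ball is red


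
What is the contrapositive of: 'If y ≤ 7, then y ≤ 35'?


Original: If y ≤ 7, then y ≤ 35
Contrapositive: If ¬Q, then ¬P
Negate Q: not (y ≤ 35)
Negate P: not (y ≤ 7)

If not (y ≤ 35), then not (y ≤ 7).


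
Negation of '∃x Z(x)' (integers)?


Original: ∃x Z(x)
Rule: ¬∀→∃, ¬∃→∀, negate predicate.
Negation: ∀x ¬Z(x)

∀x ¬Z(x)


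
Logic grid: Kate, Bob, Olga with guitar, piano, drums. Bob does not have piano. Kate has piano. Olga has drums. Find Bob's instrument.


From clues:
  Olga → drums
  Kate → piano
By elimination, Bob gets the remaining.

guitar


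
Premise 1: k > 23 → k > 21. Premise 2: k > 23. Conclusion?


Modus ponens: P → Q, P ⊢ Q
P: k > 23
Q: k > 21
We have P → Q and P is true.
By modus ponens, Q must be true.

k > 21


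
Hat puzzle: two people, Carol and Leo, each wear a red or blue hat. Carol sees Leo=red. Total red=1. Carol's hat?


Total red = 1, Leo = red
Red accounted for: 1
Remaining for Carol: 0
Carol's hat is blue.

blue


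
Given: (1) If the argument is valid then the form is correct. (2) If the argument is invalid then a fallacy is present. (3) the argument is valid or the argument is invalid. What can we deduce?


Constructive dilemma: (P → Q) ∧ (R → S), P ∨ R ⊢ Q ∨ S
Premise 1: the argument is valid → the form is correct
Premise 2: the argument is invalid → a fallacy is present
Premise 3: the argument is valid ∨ the argument is invalid
Case 1: Assuming the argument is valid, then by Premise 1, the form is correct.
Case 2: Assuming the argument is invalid, then by Premise 2, a fallacy is present.
Since one of the argument is valid or the argument is invalid must hold, we get the form is correct or a fallacy is present.

The form is correct or a fallacy is present.


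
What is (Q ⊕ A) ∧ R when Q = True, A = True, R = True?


Q = True, A = True, R = True
Step 1: Q ⊕ A = True XOR True = False
Step 2: False ∧ R = False AND True = False
XOR true when exactly one of Q,A is true; then AND with R.

False


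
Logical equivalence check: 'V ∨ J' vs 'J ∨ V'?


Expression 1: V ∨ J
Expression 2: J ∨ V
Truth table (V J | Expr1 Expr2):
  T T |   T     T
  T F |   T     T
  F T |   T     T
  F F |   F     F
All 4 rows agree, so the expressions are logically equivalent.

Yes


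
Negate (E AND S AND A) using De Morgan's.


De Morgan's law: ¬(P ∧ Q ∧ R) ≡ ¬P ∨ ¬Q ∨ ¬R
¬(E ∧ S ∧ A) = ¬E ∨ ¬S ∨ ¬A

¬E ∨ ¬S ∨ ¬A


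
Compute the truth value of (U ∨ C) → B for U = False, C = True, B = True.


U = False, C = True, B = True
Step 1: U ∨ C = False OR True = True
Step 2: (True) → B: false only when antecedent=True and B=False.
Result: True

True


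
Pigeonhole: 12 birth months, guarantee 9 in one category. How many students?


Pigeonhole: to guarantee k in one of n categories, need (k-1)×n + 1.
k = 9, n = 12
Minimum = (9-1) × 12 + 1 = 8 × 12 + 1

97


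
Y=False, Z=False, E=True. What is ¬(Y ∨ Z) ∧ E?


Y = False, Z = False, E = True
Expression: ¬(Y ∨ Z) ∧ E
Step 1: Y ∨ Z = False OR False = False
Step 2: ¬(Y ∨ Z) = NOT False = True
Step 3: (True) ∧ E = True AND True = True

True


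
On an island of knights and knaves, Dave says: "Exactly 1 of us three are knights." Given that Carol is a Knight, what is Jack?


Dave claims exactly 1 knights among Dave, Carol, Jack.
Given: Carol is a Knight.

Case 1: Dave is a Knight (tells truth)
  Then exactly 1 of the three are knights.
  Counting Dave, Carol: 2 knight(s) so far. Need -1 more → impossible.
Case 2: Dave is a Knave (lies)
  Then the count is NOT 1.
  If Jack = Knave, count = 1 = 1 → claim would be true, contradicts lie.
  If Jack = Knight, count = 2 ≠ 1 → lie confirmed ✓

Jack is a Knight.

Knight


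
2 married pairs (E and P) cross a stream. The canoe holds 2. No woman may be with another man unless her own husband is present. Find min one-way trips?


Label couples E and P.
1. WE+WP → (far: WE,WP; near: HE,HP)
2. WE ←   (far: WP; near: HE,HP,WE)
3. HE+HP → (far: HE,HP,WP; near: WE)
4. HE ←   (far: HP,WP; near: HE,WE)  — HE returns, since WE is alone on near bank
5. HE+WE → (far: all four; near: empty)
Every state respects the constraint.
Minimum trips = 5

5


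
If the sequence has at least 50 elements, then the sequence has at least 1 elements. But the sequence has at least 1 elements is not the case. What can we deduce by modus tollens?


Modus tollens: P → Q, ¬Q ⊢ ¬P
P: the sequence has at least 50 elements
Q: the sequence has at least 1 elements
We have P → Q and Q is false.
By modus tollens, P must be false.

It is not the case that the sequence has at least 50 elements


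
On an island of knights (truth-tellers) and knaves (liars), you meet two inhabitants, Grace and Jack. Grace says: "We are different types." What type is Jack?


Grace says: "We are different types."
Case 1: Grace is a Knight (truth-teller)
  Statement is true → they ARE different → Jack is a Knave
Case 2: Grace is a Knave (liar)
  Statement is false → they are NOT different → Jack is a Knave
In both cases, Jack is a Knave.

Knave


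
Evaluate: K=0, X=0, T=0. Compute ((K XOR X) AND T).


K XOR X = 0^0 = 0
0 AND 0 = 0

0


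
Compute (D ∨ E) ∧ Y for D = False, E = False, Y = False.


D = False, E = False, Y = False
Step 1: D ∨ E = False OR False = False
Step 2: False ∧ Y = False AND False = False
OR is true when at least one operand is true; AND requires both.

False


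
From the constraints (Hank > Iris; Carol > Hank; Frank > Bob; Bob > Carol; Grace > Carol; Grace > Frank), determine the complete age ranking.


Constraints: Hank > Iris; Carol > Hank; Frank > Bob; Bob > Carol; Grace > Carol; Grace > Frank
Method: at each step, the next-highest is the one remaining person who never appears on the smaller side of a constraint between remaining people.
  Step 1: remaining {Carol, Bob, Hank, Iris, Grace, Frank}; on the smaller side: {Carol, Bob, Hank, Iris, Frank} → Grace is next (Grace > Carol; Grace > Frank).
  Step 2: remaining {Carol, Bob, Hank, Iris, Frank}; on the smaller side: {Carol, Bob, Hank, Iris} → Frank is next (Frank > Bob).
  Step 3: remaining {Carol, Bob, Hank, Iris}; on the smaller side: {Carol, Hank, Iris} → Bob is next (Bob > Carol).
  Step 4: remaining {Carol, Hank, Iris}; on the smaller side: {Hank, Iris} → Carol is next (Carol > Hank).
  Step 5: remaining {Hank, Iris}; on the smaller side: {Iris} → Hank is next (Hank > Iris).
  Step 6: only Iris remains → lowest.
Final ranking (highest to lowest):

Grace > Frank > Bob > Carol > Hank > Iris


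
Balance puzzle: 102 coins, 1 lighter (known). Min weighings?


Each weighing has 3 outcomes (left heavy / balance / right heavy), so k weighings distinguish at most 3^k cases; splitting into three near-equal groups achieves this.
Need 3^k ≥ 102: 3^4 = 81 < 102 ≤ 3^5 = 243
k = ⌈log₃(102)⌉ = 5

5


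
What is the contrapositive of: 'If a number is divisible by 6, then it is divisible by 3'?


Original: If a number is divisible by 6, then it is divisible by 3
Contrapositive: If ¬Q, then ¬P
Negate Q: not (it is divisible by 3)
Negate P: not (a number is divisible by 6)

If not (it is divisible by 3), then not (a number is divisible by 6).


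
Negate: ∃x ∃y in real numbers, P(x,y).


Original: ∃x ∃y P(x,y)
Rule: ¬∀→∃, ¬∃→∀, negate predicate.
Negation: ∀x ∀y ¬P(x,y)

∀x ∀y ¬P(x,y)


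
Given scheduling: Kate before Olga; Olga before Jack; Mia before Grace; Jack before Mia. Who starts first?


Constraints: Kate before Olga; Olga before Jack; Mia before Grace; Jack before Mia
The first task can have nothing scheduled before it, so it must never appear on the right of a 'before'.
Tasks appearing after some 'before': Olga, Jack, Grace, Mia.
The only task not in that list is Kate → it is first.

Kate


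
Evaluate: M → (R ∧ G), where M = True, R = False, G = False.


M = True, R = False, G = False
Step 1: R ∧ G = False AND False = False
Step 2: M → (False): false only when M=True and consequent=False.
Result: False

False


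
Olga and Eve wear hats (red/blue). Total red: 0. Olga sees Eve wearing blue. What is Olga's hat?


Total red = 0, Eve = blue
Red accounted for: 0
Remaining for Olga: 0
Olga's hat is blue.

blue


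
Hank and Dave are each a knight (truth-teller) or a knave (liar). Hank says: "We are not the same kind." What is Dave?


Hank says: "We are not the same kind."
Case 1: Hank is a Knight (truth-teller)
  Statement is true → they ARE different → Dave is a Knave
Case 2: Hank is a Knave (liar)
  Statement is false → they are NOT different → Dave is a Knave
In both cases, Dave is a Knave.

Knave


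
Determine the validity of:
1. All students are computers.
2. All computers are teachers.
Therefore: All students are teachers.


Premise 1: All students are computers.
Premise 2: All computers are teachers.
Conclusion: All students are teachers.
Barbara syllogism (AAA-1): All A are B, All B are C → All A are C.
Middle term (computers) distributed in premise 2.

Valid


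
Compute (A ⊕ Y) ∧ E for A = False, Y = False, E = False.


A = False, Y = False, E = False
Step 1: A ⊕ Y = False XOR False = False
Step 2: False ∧ E = False AND False = False
XOR true when exactly one of A,Y is true; then AND with E.

False


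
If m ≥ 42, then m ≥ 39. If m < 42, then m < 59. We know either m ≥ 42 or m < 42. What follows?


Constructive dilemma: (P → Q) ∧ (R → S), P ∨ R ⊢ Q ∨ S
Premise 1: m ≥ 42 → m ≥ 39
Premise 2: m < 42 → m < 59
Premise 3: m ≥ 42 ∨ m < 42
Case 1: Assuming m ≥ 42, then by Premise 1, m ≥ 39.
Case 2: Assuming m < 42, then by Premise 2, m < 59.
Since one of m ≥ 42 or m < 42 must hold, we get m ≥ 39 or m < 59.

m ≥ 39 or m < 59.


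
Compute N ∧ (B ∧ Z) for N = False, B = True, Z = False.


N = False, B = True, Z = False
Step 1: B ∧ Z = True AND False = False
Step 2: N ∧ False = False AND False = False
AND is true only when ALL operands are true.

False


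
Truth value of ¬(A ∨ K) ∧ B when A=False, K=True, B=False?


A = False, K = True, B = False
Expression: ¬(A ∨ K) ∧ B
Step 1: A ∨ K = False OR True = True
Step 2: ¬(A ∨ K) = NOT True = False
Step 3: (False) ∧ B = False AND False = False

False


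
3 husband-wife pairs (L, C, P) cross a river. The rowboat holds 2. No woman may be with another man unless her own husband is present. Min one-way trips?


Label couples L, C, P (H = husband, W = wife).
Counting alone: 6 people, the rowboat carries 2 and someone must bring it back, so each round trip nets at most +1 on the far side until the last crossing → at least 9 trips. The jealousy constraint makes 9 impossible; the shortest valid schedule has 11:
1. WL+WC →  (far: WL,WC; near: HL,HC,HP,WP)
2. WL ←       (far: WC; near: HL,HC,HP,WL,WP)
3. WL+WP →  (far: WL,WC,WP; near: HL,HC,HP)
4. WL ←       (far: WC,WP; near: HL,HC,HP,WL)
5. HC+HP →  (far: HC,WC,HP,WP; near: HL,WL)
6. HC+WC ←  (far: HP,WP; near: HL,WL,HC,WC)
7. HL+HC →  (far: HL,HC,HP,WP; near: WL,WC)
8. WP ←       (far: HL,HC,HP; near: WL,WC,WP)
9. WL+WC →  (far: HL,WL,HC,WC,HP; near: WP)
10. HP ←      (far: HL,WL,HC,WC; near: HP,WP)
11. HP+WP → (far: all six; near: empty)
In every state each wife is either with her husband or with no other man.
Minimum trips = 11

11


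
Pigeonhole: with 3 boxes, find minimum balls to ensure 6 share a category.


Pigeonhole: to guarantee k in one of n categories, need (k-1)×n + 1.
k = 6, n = 3
Minimum = (6-1) × 3 + 1 = 5 × 3 + 1

16


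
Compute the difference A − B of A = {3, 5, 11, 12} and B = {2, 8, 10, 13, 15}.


A = {3, 5, 11, 12}
B = {2, 8, 10, 13, 15}
Operation: difference A − B
In A but not B: 3, 5, 11, 12

{3, 5, 11, 12}


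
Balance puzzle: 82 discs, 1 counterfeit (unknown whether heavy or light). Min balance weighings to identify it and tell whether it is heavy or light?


Let n = 82. 164 possibilities (n discs × lighter/heavier); each weighing has 3 outcomes.
Bound for k weighings: say the first weighing puts j discs on each pan. If it tips, the 2j weighed discs remain suspects (each with a known direction) and k-1 weighings give 3^(k-1) outcomes; 3^(k-1) is odd, so 2j ≤ 3^(k-1) - 1. If it balances, the n - 2j unweighed discs remain with direction unknown: 2(n - 2j) ≤ 3^(k-1) - 1 by the same parity argument. Adding, n ≤ (3^(k-1) - 1) + (3^(k-1) - 1)/2 = (3^k - 3)/2, and the classical three-group strategy achieves this (3 discs in 2 weighings, 12 in 3, 39 in 4, 120 in 5).
So we need the smallest k with (3^k - 3)/2 ≥ 82.
k = 4: (3^4 - 3)/2 = 39 < 82 ✗
k = 5: (3^5 - 3)/2 = 120 ≥ 82 ✓

5


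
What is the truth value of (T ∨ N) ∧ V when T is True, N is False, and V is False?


T = True, N = False, V = False
Step 1: T ∨ N = True OR False = True
Step 2: True ∧ V = True AND False = False
OR is true when at least one operand is true; AND requires both.

False


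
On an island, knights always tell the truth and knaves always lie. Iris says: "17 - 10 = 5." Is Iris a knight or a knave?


Statement: "17 - 10 = 5."
Actual: 17 - 10 = 7
Claimed: 5
Statement is FALSE → Iris lies → Knave

Knave


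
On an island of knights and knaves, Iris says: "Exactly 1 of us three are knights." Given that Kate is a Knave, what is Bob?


Iris claims exactly 1 knights among Iris, Kate, Bob.
Given: Kate is a Knave.

Case 1: Iris is a Knight (tells truth)
  Then exactly 1 of the three are knights.
  Counting Iris, Kate: 1 knight(s) so far. Need 0 more → Bob = Knave.
Case 2: Iris is a Knave (lies)
  Then the count is NOT 1.
  If Bob = Knight, count = 1 = 1 → claim would be true, contradicts lie.
  If Bob = Knave, count = 0 ≠ 1 → lie confirmed ✓

Bob is a Knave.

Knave


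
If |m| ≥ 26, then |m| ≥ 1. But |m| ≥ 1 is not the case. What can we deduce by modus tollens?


Modus tollens: P → Q, ¬Q ⊢ ¬P
P: |m| ≥ 26
Q: |m| ≥ 1
We have P → Q and Q is false.
By modus tollens, P must be false.

It is not the case that |m| ≥ 26


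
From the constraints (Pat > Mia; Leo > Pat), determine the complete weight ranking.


Constraints: Pat > Mia; Leo > Pat
Method: at each step, the next-highest is the one remaining person who never appears on the smaller side of a constraint between remaining people.
  Step 1: remaining {Leo, Mia, Pat}; on the smaller side: {Mia, Pat} → Leo is next (Leo > Pat).
  Step 2: remaining {Mia, Pat}; on the smaller side: {Mia} → Pat is next (Pat > Mia).
  Step 3: only Mia remains → lowest.
Final ranking (highest to lowest):

Leo > Pat > Mia


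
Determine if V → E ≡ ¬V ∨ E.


Expression 1: V → E
Expression 2: ¬V ∨ E
Truth table (V E | Expr1 Expr2):
  T T |   T     T
  T F |   F     F
  F T |   T     T
  F F |   T     T
All 4 rows agree, so the expressions are logically equivalent.

Yes


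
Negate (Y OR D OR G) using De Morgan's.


De Morgan's law: ¬(P ∨ Q ∨ R) ≡ ¬P ∧ ¬Q ∧ ¬R
¬(Y ∨ D ∨ G) = ¬Y ∧ ¬D ∧ ¬G

¬Y ∧ ¬D ∧ ¬G


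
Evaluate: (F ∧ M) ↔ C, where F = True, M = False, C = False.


F = True, M = False, C = False
Step 1: F ∧ M = True AND False = False
Step 2: (False) ↔ C: true when both sides have same truth value.
Result: False ↔ False = True

True


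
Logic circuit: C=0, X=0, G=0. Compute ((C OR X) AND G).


C OR X = 0|0 = 0
0 AND 0 = 0

0


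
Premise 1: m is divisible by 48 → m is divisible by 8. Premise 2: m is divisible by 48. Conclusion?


Modus ponens: P → Q, P ⊢ Q
P: m is divisible by 48
Q: m is divisible by 8
We have P → Q and P is true.
By modus ponens, Q must be true.

m is divisible by 8
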